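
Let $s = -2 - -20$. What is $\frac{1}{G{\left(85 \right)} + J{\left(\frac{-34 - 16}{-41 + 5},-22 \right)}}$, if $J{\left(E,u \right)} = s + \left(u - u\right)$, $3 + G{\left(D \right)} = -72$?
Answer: $- \frac{1}{57} \approx -0.017544$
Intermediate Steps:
$G{\left(D \right)} = -75$ ($G{\left(D \right)} = -3 - 72 = -75$)
$s = 18$ ($s = -2 + 20 = 18$)
$J{\left(E,u \right)} = 18$ ($J{\left(E,u \right)} = 18 + \left(u - u\right) = 18 + 0 = 18$)
$\frac{1}{G{\left(85 \right)} + J{\left(\frac{-34 - 16}{-41 + 5},-22 \right)}} = \frac{1}{-75 + 18} = \frac{1}{-57} = - \frac{1}{57}$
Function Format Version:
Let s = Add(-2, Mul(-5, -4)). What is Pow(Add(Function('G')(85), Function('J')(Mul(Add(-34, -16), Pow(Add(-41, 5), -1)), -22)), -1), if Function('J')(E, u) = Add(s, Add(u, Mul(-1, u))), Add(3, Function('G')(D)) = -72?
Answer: Rational(-1, 57) ≈ -0.017544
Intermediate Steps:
Function('G')(D) = -75 (Function('G')(D) = Add(-3, -72) = -75)
s = 18 (s = Add(-2, 20) = 18)
Function('J')(E, u) = 18 (Function('J')(E, u) = Add(18, Add(u, Mul(-1, u))) = Add(18, 0) = 18)
Pow(Add(Function('G')(85), Function('J')(Mul(Add(-34, -16), Pow(Add(-41, 5), -1)), -22)), -1) = Pow(Add(-75, 18), -1) = Pow(-57, -1) = Rational(-1, 57)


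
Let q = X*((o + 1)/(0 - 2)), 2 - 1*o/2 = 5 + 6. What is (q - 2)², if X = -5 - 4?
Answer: 24649/4 ≈ 6162.3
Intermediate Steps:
o = -18 (o = 4 - 2*(5 + 6) = 4 - 2*11 = 4 - 22 = -18)
X = -9
q = -153/2 (q = -9*(-18 + 1)/(0 - 2) = -(-153)/(-2) = -(-153)*(-1)/2 = -9*17/2 = -153/2 ≈ -76.500)
(q - 2)² = (-153/2 - 2)² = (-157/2)² = 24649/4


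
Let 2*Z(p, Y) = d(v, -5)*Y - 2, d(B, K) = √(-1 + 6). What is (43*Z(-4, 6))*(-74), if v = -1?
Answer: 3182 - 9546*√5 ≈ -18164.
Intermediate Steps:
d(B, K) = √5
Z(p, Y) = -1 + Y*√5/2 (Z(p, Y) = (√5*Y - 2)/2 = (Y*√5 - 2)/2 = (-2 + Y*√5)/2 = -1 + Y*√5/2)
(43*Z(-4, 6))*(-74) = (43*(-1 + (½)*6*√5))*(-74) = (43*(-1 + 3*√5))*(-74) = (-43 + 129*√5)*(-74) = 3182 - 9546*√5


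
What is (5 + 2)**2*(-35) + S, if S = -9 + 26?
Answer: -1698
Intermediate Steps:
S = 17
(5 + 2)**2*(-35) + S = (5 + 2)**2*(-35) + 17 = 7**2*(-35) + 17 = 49*(-35) + 17 = -1715 + 17 = -1698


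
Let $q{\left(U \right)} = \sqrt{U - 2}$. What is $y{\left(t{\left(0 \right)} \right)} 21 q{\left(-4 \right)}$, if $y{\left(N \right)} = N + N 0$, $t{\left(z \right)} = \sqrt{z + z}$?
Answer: $0$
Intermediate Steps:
$t{\left(z \right)} = \sqrt{2} \sqrt{z}$ ($t{\left(z \right)} = \sqrt{2 z} = \sqrt{2} \sqrt{z}$)
$q{\left(U \right)} = \sqrt{-2 + U}$
$y{\left(N \right)} = N$ ($y{\left(N \right)} = N + 0 = N$)
$y{\left(t{\left(0 \right)} \right)} 21 q{\left(-4 \right)} = \sqrt{2} \sqrt{0} \cdot 21 \sqrt{-2 - 4} = \sqrt{2} \cdot 0 \cdot 21 \sqrt{-6} = 0 \cdot 21 i \sqrt{6} = 0 i \sqrt{6} = 0$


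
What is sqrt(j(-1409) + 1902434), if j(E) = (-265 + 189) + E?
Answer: sqrt(1900949) ≈ 1378.8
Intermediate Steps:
j(E) = -76 + E
sqrt(j(-1409) + 1902434) = sqrt((-76 - 1409) + 1902434) = sqrt(-1485 + 1902434) = sqrt(1900949)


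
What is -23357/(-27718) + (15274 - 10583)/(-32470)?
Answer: 157094163/225000865 ≈ 0.69819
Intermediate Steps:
-23357/(-27718) + (15274 - 10583)/(-32470) = -23357*(-1/27718) + 4691*(-1/32470) = 23357/27718 - 4691/32470 = 157094163/225000865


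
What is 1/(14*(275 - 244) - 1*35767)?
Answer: -1/35333 ≈ -2.8302e-5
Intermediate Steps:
1/(14*(275 - 244) - 1*35767) = 1/(14*31 - 35767) = 1/(434 - 35767) = 1/(-35333) = -1/35333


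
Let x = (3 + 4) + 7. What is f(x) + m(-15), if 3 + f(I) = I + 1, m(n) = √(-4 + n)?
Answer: 12 + I*√19 ≈ 12.0 + 4.3589*I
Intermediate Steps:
x = 14 (x = 7 + 7 = 14)
f(I) = -2 + I (f(I) = -3 + (I + 1) = -3 + (1 + I) = -2 + I)
f(x) + m(-15) = (-2 + 14) + √(-4 - 15) = 12 + √(-19) = 12 + I*√19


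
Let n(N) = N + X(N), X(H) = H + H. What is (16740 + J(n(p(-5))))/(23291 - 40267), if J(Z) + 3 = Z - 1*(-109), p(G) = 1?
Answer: -16849/16976 ≈ -0.99252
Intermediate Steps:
X(H) = 2*H
n(N) = 3*N (n(N) = N + 2*N = 3*N)
J(Z) = 106 + Z (J(Z) = -3 + (Z - 1*(-109)) = -3 + (Z + 109) = -3 + (109 + Z) = 106 + Z)
(16740 + J(n(p(-5))))/(23291 - 40267) = (16740 + (106 + 3*1))/(23291 - 40267) = (16740 + (106 + 3))/(-16976) = (16740 + 109)*(-1/16976) = 16849*(-1/16976) = -16849/16976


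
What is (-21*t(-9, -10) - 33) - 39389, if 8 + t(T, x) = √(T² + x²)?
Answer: -39254 - 21*√181 ≈ -39537.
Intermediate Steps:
t(T, x) = -8 + √(T² + x²)
(-21*t(-9, -10) - 33) - 39389 = (-21*(-8 + √((-9)² + (-10)²)) - 33) - 39389 = (-21*(-8 + √(81 + 100)) - 33) - 39389 = (-21*(-8 + √181) - 33) - 39389 = ((168 - 21*√181) - 33) - 39389 = (135 - 21*√181) - 39389 = -39254 - 21*√181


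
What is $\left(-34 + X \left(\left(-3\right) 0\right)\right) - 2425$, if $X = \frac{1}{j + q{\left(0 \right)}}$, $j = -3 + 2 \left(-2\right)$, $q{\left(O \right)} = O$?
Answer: $-2459$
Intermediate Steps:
$j = -7$ ($j = -3 - 4 = -7$)
$X = - \frac{1}{7}$ ($X = \frac{1}{-7 + 0} = \frac{1}{-7} = - \frac{1}{7} \approx -0.14286$)
$\left(-34 + X \left(\left(-3\right) 0\right)\right) - 2425 = \left(-34 - \frac{\left(-3\right) 0}{7}\right) - 2425 = \left(-34 - 0\right) - 2425 = \left(-34 + 0\right) - 2425 = -34 - 2425 = -2459$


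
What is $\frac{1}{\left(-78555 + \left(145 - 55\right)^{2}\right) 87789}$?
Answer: $- \frac{1}{6185173995} \approx -1.6168 \cdot 10^{-10}$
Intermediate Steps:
$\frac{1}{\left(-78555 + \left(145 - 55\right)^{2}\right) 87789} = \frac{1}{-78555 + 90^{2}} \cdot \frac{1}{87789} = \frac{1}{-78555 + 8100} \cdot \frac{1}{87789} = \frac{1}{-70455} \cdot \frac{1}{87789} = \left(- \frac{1}{70455}\right) \frac{1}{87789} = - \frac{1}{6185173995}$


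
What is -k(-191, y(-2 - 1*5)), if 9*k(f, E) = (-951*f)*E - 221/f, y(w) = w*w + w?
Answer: -1457124323/1719 ≈ -8.4766e+5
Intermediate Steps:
y(w) = w + w² (y(w) = w² + w = w + w²)
k(f, E) = -221/(9*f) - 317*E*f/3 (k(f, E) = ((-951*f)*E - 221/f)/9 = (-951*E*f - 221/f)/9 = (-221/f - 951*E*f)/9 = -221/(9*f) - 317*E*f/3)
-k(-191, y(-2 - 1*5)) = -(-221 - 951*(-2 - 1*5)*(1 + (-2 - 1*5))*(-191)²)/(9*(-191)) = -(-1)*(-221 - 951*(-2 - 5)*(1 + (-2 - 5))*36481)/(9*191) = -(-1)*(-221 - 951*(-7*(1 - 7))*36481)/(9*191) = -(-1)*(-221 - 951*(-7*(-6))*36481)/(9*191) = -(-1)*(-221 - 951*42*36481)/(9*191) = -(-1)*(-221 - 1457124102)/(9*191) = -(-1)*(-1457124323)/(9*191) = -1*1457124323/1719 = -1457124323/1719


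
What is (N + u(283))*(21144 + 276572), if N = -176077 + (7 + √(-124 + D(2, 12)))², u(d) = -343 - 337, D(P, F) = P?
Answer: -52645120280 + 4168024*I*√122 ≈ -5.2645e+10 + 4.6037e+7*I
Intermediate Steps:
u(d) = -680
N = -176077 + (7 + I*√122)² (N = -176077 + (7 + √(-124 + 2))² = -176077 + (7 + √(-122))² = -176077 + (7 + I*√122)² ≈ -1.7615e+5 + 154.64*I)
(N + u(283))*(21144 + 276572) = ((-176150 + 14*I*√122) - 680)*(21144 + 276572) = (-176830 + 14*I*√122)*297716 = -52645120280 + 4168024*I*√122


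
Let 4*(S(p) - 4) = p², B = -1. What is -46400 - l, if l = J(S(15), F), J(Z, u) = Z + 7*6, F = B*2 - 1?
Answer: -186009/4 ≈ -46502.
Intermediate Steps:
S(p) = 4 + p²/4
F = -3 (F = -1*2 - 1 = -2 - 1 = -3)
J(Z, u) = 42 + Z (J(Z, u) = Z + 42 = 42 + Z)
l = 409/4 (l = 42 + (4 + (¼)*15²) = 42 + (4 + (¼)*225) = 42 + (4 + 225/4) = 42 + 241/4 = 409/4 ≈ 102.25)
-46400 - l = -46400 - 1*409/4 = -46400 - 409/4 = -186009/4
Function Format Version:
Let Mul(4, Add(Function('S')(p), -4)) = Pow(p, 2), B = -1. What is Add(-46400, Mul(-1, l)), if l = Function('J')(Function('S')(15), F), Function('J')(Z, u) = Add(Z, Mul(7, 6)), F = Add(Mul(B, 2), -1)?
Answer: Rational(-186009, 4) ≈ -46502.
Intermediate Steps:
Function('S')(p) = Add(4, Mul(Rational(1, 4), Pow(p, 2)))
F = -3 (F = Add(Mul(-1, 2), -1) = Add(-2, -1) = -3)
Function('J')(Z, u) = Add(42, Z) (Function('J')(Z, u) = Add(Z, 42) = Add(42, Z))
l = Rational(409, 4) (l = Add(42, Add(4, Mul(Rational(1, 4), Pow(15, 2)))) = Add(42, Add(4, Mul(Rational(1, 4), 225))) = Add(42, Add(4, Rational(225, 4))) = Add(42, Rational(241, 4)) = Rational(409, 4) ≈ 102.25)
Add(-46400, Mul(-1, l)) = Add(-46400, Mul(-1, Rational(409, 4))) = Add(-46400, Rational(-409, 4)) = Rational(-186009, 4)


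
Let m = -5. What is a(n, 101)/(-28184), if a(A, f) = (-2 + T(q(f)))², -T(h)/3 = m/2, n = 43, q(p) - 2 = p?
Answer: -121/112736 ≈ -0.0010733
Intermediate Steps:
q(p) = 2 + p
T(h) = 15/2 (T(h) = -(-15)/2 = -3*(-5/2) = 15/2)
a(A, f) = 121/4 (a(A, f) = (-2 + 15/2)² = (11/2)² = 121/4)
a(n, 101)/(-28184) = (121/4)/(-28184) = (121/4)*(-1/28184) = -121/112736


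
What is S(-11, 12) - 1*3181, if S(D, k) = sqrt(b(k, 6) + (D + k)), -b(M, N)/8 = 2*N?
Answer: -3181 + I*sqrt(95) ≈ -3181.0 + 9.7468*I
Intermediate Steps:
b(M, N) = -16*N
S(D, k) = sqrt(-96 + D + k) (S(D, k) = sqrt(-16*6 + (D + k)) = sqrt(-96 + (D + k)) = sqrt(-96 + D + k))
S(-11, 12) - 1*3181 = sqrt(-96 - 11 + 12) - 1*3181 = sqrt(-95) - 3181 = I*sqrt(95) - 3181 = -3181 + I*sqrt(95)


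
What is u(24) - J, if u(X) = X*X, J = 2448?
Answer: -1872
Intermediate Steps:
u(X) = X²
u(24) - J = 24² - 1*2448 = 576 - 2448 = -1872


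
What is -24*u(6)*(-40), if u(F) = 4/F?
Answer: 640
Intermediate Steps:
-24*u(6)*(-40) = -96/6*(-40) = -24*⅔*(-40) = -16*(-40) = 640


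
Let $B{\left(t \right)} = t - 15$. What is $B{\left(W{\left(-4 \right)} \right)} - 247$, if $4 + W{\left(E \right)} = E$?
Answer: $-270$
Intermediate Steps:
$W{\left(E \right)} = -4 + E$
$B{\left(t \right)} = -15 + t$
$B{\left(W{\left(-4 \right)} \right)} - 247 = \left(-15 - 8\right) - 247 = -23 - 247 = -270$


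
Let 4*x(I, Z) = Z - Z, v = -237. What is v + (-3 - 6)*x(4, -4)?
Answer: -237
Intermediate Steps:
x(I, Z) = 0 (x(I, Z) = (Z - Z)/4 = (¼)*0 = 0)
v + (-3 - 6)*x(4, -4) = -237 + (-3 - 6)*0 = -237 - 9*0 = -237 + 0 = -237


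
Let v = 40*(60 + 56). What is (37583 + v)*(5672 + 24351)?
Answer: 1267661129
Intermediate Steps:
v = 4640 (v = 40*116 = 4640)
(37583 + v)*(5672 + 24351) = (37583 + 4640)*(5672 + 24351) = 42223*30023 = 1267661129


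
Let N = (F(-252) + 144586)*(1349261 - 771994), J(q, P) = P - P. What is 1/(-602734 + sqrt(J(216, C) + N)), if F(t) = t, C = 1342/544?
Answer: -301367/139984509789 - sqrt(83319255178)/279969019578 ≈ -3.1839e-6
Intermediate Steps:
C = 671/272 (C = 1342*(1/544) = 671/272 ≈ 2.4669)
J(q, P) = 0
N = 83319255178 (N = (-252 + 144586)*(1349261 - 771994) = 144334*577267 = 83319255178)
1/(-602734 + sqrt(J(216, C) + N)) = 1/(-602734 + sqrt(0 + 83319255178)) = 1/(-602734 + sqrt(83319255178))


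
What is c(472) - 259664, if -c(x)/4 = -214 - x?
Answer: -256920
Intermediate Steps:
c(x) = 856 + 4*x (c(x) = -4*(-214 - x) = 856 + 4*x)
c(472) - 259664 = (856 + 4*472) - 259664 = (856 + 1888) - 259664 = 2744 - 259664 = -256920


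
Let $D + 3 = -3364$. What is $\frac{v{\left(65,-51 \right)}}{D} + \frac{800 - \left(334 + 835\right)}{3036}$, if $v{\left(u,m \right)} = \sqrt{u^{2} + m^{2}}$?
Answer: $- \frac{123}{1012} - \frac{\sqrt{6826}}{3367} \approx -0.14608$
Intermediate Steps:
$D = -3367$ ($D = -3 - 3364 = -3367$)
$v{\left(u,m \right)} = \sqrt{m^{2} + u^{2}}$
$\frac{v{\left(65,-51 \right)}}{D} + \frac{800 - \left(334 + 835\right)}{3036} = \frac{\sqrt{\left(-51\right)^{2} + 65^{2}}}{-3367} + \frac{800 - \left(334 + 835\right)}{3036} = \sqrt{2601 + 4225} \left(- \frac{1}{3367}\right) + \left(800 - 1169\right) \frac{1}{3036} = \sqrt{6826} \left(- \frac{1}{3367}\right) + \left(800 - 1169\right) \frac{1}{3036} = - \frac{\sqrt{6826}}{3367} - \frac{123}{1012} = - \frac{123}{1012} - \frac{\sqrt{6826}}{3367}$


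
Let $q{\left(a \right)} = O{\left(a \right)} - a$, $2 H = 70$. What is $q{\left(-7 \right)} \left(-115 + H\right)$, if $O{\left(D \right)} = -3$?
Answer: $-320$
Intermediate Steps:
$H = 35$ ($H = \frac{1}{2} \cdot 70 = 35$)
$q{\left(a \right)} = -3 - a$
$q{\left(-7 \right)} \left(-115 + H\right) = \left(-3 - -7\right) \left(-115 + 35\right) = \left(-3 + 7\right) \left(-80\right) = 4 \left(-80\right) = -320$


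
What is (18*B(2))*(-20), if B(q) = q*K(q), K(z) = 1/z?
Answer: -360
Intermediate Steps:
B(q) = 1 (B(q) = q/q = 1)
(18*B(2))*(-20) = (18*1)*(-20) = 18*(-20) = -360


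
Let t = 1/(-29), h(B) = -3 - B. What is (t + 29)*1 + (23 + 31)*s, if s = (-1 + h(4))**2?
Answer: 101064/29 ≈ 3485.0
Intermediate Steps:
s = 64 (s = (-1 + (-3 - 1*4))**2 = (-1 + (-3 - 4))**2 = (-1 - 7)**2 = (-8)**2 = 64)
t = -1/29 ≈ -0.034483
(t + 29)*1 + (23 + 31)*s = (-1/29 + 29)*1 + (23 + 31)*64 = (840/29)*1 + 54*64 = 840/29 + 3456 = 101064/29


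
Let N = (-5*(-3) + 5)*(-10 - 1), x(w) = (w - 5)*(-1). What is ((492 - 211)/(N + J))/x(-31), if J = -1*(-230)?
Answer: 281/360 ≈ 0.78056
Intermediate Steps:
J = 230
x(w) = 5 - w (x(w) = (-5 + w)*(-1) = 5 - w)
N = -220 (N = (15 + 5)*(-11) = 20*(-11) = -220)
((492 - 211)/(N + J))/x(-31) = ((492 - 211)/(-220 + 230))/(5 - 1*(-31)) = (281/10)/(5 + 31) = (281*(⅒))/36 = (281/10)*(1/36) = 281/360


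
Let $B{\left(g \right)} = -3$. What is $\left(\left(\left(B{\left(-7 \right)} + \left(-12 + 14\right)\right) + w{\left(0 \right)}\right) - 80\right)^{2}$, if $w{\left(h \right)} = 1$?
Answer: $6400$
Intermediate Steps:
$\left(\left(\left(B{\left(-7 \right)} + \left(-12 + 14\right)\right) + w{\left(0 \right)}\right) - 80\right)^{2} = \left(\left(\left(-3 + \left(-12 + 14\right)\right) + 1\right) - 80\right)^{2} = \left(\left(\left(-3 + 2\right) + 1\right) - 80\right)^{2} = \left(\left(-1 + 1\right) - 80\right)^{2} = \left(0 - 80\right)^{2} = \left(-80\right)^{2} = 6400$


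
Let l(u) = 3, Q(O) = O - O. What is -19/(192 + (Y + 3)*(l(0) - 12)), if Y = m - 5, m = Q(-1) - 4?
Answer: -19/246 ≈ -0.077236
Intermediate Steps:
Q(O) = 0
m = -4 (m = 0 - 4 = -4)
Y = -9 (Y = -4 - 5 = -9)
-19/(192 + (Y + 3)*(l(0) - 12)) = -19/(192 + (-9 + 3)*(3 - 12)) = -19/(192 - 6*(-9)) = -19/(192 + 54) = -19/246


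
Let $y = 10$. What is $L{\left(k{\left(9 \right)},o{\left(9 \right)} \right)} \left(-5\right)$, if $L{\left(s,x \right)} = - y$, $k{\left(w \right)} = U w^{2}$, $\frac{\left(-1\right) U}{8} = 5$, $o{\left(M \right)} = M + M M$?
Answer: $50$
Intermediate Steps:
$o{\left(M \right)} = M + M^{2}$
$U = -40$ ($U = \left(-8\right) 5 = -40$)
$k{\left(w \right)} = - 40 w^{2}$
$L{\left(s,x \right)} = -10$ ($L{\left(s,x \right)} = \left(-1\right) 10 = -10$)
$L{\left(k{\left(9 \right)},o{\left(9 \right)} \right)} \left(-5\right) = \left(-10\right) \left(-5\right) = 50$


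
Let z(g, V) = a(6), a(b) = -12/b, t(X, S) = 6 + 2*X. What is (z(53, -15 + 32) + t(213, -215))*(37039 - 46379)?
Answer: -4016200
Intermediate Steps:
z(g, V) = -2 (z(g, V) = -12/6 = -12*⅙ = -2)
(z(53, -15 + 32) + t(213, -215))*(37039 - 46379) = (-2 + (6 + 2*213))*(37039 - 46379) = (-2 + (6 + 426))*(-9340) = (-2 + 432)*(-9340) = 430*(-9340) = -4016200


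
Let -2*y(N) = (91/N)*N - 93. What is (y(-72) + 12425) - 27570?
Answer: -15144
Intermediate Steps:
y(N) = 1 (y(N) = -((91/N)*N - 93)/2 = -(91 - 93)/2 = -1/2*(-2) = 1)
(y(-72) + 12425) - 27570 = (1 + 12425) - 27570 = 12426 - 27570 = -15144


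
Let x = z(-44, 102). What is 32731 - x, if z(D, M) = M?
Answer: 32629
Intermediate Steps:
x = 102
32731 - x = 32731 - 1*102 = 32731 - 102 = 32629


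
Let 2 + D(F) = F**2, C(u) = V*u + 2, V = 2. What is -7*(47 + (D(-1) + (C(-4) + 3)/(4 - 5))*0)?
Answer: -329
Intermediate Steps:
C(u) = 2 + 2*u (C(u) = 2*u + 2 = 2 + 2*u)
D(F) = -2 + F**2
-7*(47 + (D(-1) + (C(-4) + 3)/(4 - 5))*0) = -7*(47 + ((-2 + (-1)**2) + ((2 + 2*(-4)) + 3)/(4 - 5))*0) = -7*(47 + ((-2 + 1) + ((2 - 8) + 3)/(-1))*0) = -7*(47 + (-1 + (-6 + 3)*(-1))*0) = -7*(47 + (-1 - 3*(-1))*0) = -7*(47 + (-1 + 3)*0) = -7*(47 + 2*0) = -7*(47 + 0) = -7*47 = -329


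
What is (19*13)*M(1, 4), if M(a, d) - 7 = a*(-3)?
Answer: 988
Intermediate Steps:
M(a, d) = 7 - 3*a (M(a, d) = 7 + a*(-3) = 7 - 3*a)
(19*13)*M(1, 4) = (19*13)*(7 - 3*1) = 247*(7 - 3) = 247*4 = 988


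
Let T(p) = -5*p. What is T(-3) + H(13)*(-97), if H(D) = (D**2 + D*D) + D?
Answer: -34032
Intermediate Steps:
H(D) = D + 2*D**2 (H(D) = (D**2 + D**2) + D = 2*D**2 + D = D + 2*D**2)
T(-3) + H(13)*(-97) = -5*(-3) + (13*(1 + 2*13))*(-97) = 15 + (13*(1 + 26))*(-97) = 15 + (13*27)*(-97) = 15 + 351*(-97) = 15 - 34047 = -34032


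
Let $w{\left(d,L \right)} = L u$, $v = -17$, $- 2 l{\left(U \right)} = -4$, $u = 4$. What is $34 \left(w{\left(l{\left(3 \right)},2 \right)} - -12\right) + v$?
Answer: $663$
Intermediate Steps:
$l{\left(U \right)} = 2$ ($l{\left(U \right)} = \left(- \frac{1}{2}\right) \left(-4\right) = 2$)
$w{\left(d,L \right)} = 4 L$ ($w{\left(d,L \right)} = L 4 = 4 L$)
$34 \left(w{\left(l{\left(3 \right)},2 \right)} - -12\right) + v = 34 \left(4 \cdot 2 - -12\right) - 17 = 34 \left(8 + 12\right) - 17 = 34 \cdot 20 - 17 = 680 - 17 = 663$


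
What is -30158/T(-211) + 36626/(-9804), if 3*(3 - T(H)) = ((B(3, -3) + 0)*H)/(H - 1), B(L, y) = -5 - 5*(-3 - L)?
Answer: 93961092305/16505034 ≈ 5692.9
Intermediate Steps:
B(L, y) = 10 + 5*L (B(L, y) = -5 + (15 + 5*L) = 10 + 5*L)
T(H) = 3 - 25*H/(3*(-1 + H)) (T(H) = 3 - ((10 + 5*3) + 0)*H/(3*(H - 1)) = 3 - ((10 + 15) + 0)*H/(3*(-1 + H)) = 3 - (25 + 0)*H/(3*(-1 + H)) = 3 - 25*H/(3*(-1 + H)))
-30158/T(-211) + 36626/(-9804) = -30158*3*(-1 - 211)/(-9 - 16*(-211)) + 36626/(-9804) = -30158*(-636/(-9 + 3376)) + 36626*(-1/9804) = -30158/((⅓)*(-1/212)*3367) - 18313/4902 = -30158/(-3367/636) - 18313/4902 = -30158*(-636/3367) - 18313/4902 = 19180488/3367 - 18313/4902 = 93961092305/16505034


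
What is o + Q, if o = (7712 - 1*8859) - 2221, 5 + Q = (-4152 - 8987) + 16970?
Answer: 458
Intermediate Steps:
Q = 3826 (Q = -5 + ((-4152 - 8987) + 16970) = -5 + (-13139 + 16970) = -5 + 3831 = 3826)
o = -3368 (o = (7712 - 8859) - 2221 = -1147 - 2221 = -3368)
o + Q = -3368 + 3826 = 458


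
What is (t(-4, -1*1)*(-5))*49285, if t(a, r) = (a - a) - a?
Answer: -985700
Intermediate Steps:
t(a, r) = -a (t(a, r) = 0 - a = -a)
(t(-4, -1*1)*(-5))*49285 = (-1*(-4)*(-5))*49285 = (4*(-5))*49285 = -20*49285 = -985700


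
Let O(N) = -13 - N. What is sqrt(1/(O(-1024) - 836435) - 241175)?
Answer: 29*I*sqrt(12509219227654)/208856 ≈ 491.1*I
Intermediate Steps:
sqrt(1/(O(-1024) - 836435) - 241175) = sqrt(1/((-13 - 1*(-1024)) - 836435) - 241175) = sqrt(1/((-13 + 1024) - 836435) - 241175) = sqrt(1/(1011 - 836435) - 241175) = sqrt(1/(-835424) - 241175) = sqrt(-1/835424 - 241175) = sqrt(-201483383201/835424) = 29*I*sqrt(12509219227654)/208856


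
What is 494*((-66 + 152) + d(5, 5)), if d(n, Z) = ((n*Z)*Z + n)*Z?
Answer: 363584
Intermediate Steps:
d(n, Z) = Z*(n + n*Z²) (d(n, Z) = ((Z*n)*Z + n)*Z = (n*Z² + n)*Z = (n + n*Z²)*Z = Z*(n + n*Z²))
494*((-66 + 152) + d(5, 5)) = 494*((-66 + 152) + 5*5*(1 + 5²)) = 494*(86 + 5*5*(1 + 25)) = 494*(86 + 5*5*26) = 494*(86 + 650) = 494*736 = 363584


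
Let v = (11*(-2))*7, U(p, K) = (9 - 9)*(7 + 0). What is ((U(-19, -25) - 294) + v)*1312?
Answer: -587776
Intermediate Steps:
U(p, K) = 0 (U(p, K) = 0*7 = 0)
v = -154 (v = -22*7 = -154)
((U(-19, -25) - 294) + v)*1312 = ((0 - 294) - 154)*1312 = (-294 - 154)*1312 = -448*1312 = -587776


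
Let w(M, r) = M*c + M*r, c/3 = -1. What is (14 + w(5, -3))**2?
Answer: 256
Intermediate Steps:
c = -3 (c = 3*(-1) = -3)
w(M, r) = -3*M + M*r (w(M, r) = M*(-3) + M*r = -3*M + M*r)
(14 + w(5, -3))**2 = (14 + 5*(-3 - 3))**2 = (14 + 5*(-6))**2 = (14 - 30)**2 = (-16)**2 = 256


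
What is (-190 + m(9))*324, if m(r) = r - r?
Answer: -61560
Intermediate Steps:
m(r) = 0
(-190 + m(9))*324 = (-190 + 0)*324 = -190*324 = -61560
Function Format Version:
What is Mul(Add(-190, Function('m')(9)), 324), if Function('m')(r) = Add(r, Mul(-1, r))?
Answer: -61560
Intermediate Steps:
Function('m')(r) = 0
Mul(Add(-190, Function('m')(9)), 324) = Mul(Add(-190, 0), 324) = Mul(-190, 324) = -61560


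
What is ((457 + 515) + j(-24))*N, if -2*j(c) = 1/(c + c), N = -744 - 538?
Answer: -59813633/48 ≈ -1.2461e+6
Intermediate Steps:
N = -1282
j(c) = -1/(4*c) (j(c) = -1/(2*(c + c)) = -1/(2*c)/2 = -1/(4*c))
((457 + 515) + j(-24))*N = ((457 + 515) - ¼/(-24))*(-1282) = (972 - ¼*(-1/24))*(-1282) = (972 + 1/96)*(-1282) = (93313/96)*(-1282) = -59813633/48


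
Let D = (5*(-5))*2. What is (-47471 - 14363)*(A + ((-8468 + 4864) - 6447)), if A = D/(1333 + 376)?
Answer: 1062135541306/1709 ≈ 6.2150e+8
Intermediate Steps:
D = -50 (D = -25*2 = -50)
A = -50/1709 (A = -50/(1333 + 376) = -50/1709 ≈ -0.029257)
(-47471 - 14363)*(A + ((-8468 + 4864) - 6447)) = (-47471 - 14363)*(-50/1709 + ((-8468 + 4864) - 6447)) = -61834*(-50/1709 + (-3604 - 6447)) = -61834*(-50/1709 - 10051) = -61834*(-17177209/1709) = 1062135541306/1709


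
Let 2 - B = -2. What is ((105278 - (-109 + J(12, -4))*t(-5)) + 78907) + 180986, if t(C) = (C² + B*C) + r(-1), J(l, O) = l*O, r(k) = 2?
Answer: 366270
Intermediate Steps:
B = 4 (B = 2 - 1*(-2) = 2 + 2 = 4)
J(l, O) = O*l
t(C) = 2 + C² + 4*C (t(C) = (C² + 4*C) + 2 = 2 + C² + 4*C)
((105278 - (-109 + J(12, -4))*t(-5)) + 78907) + 180986 = ((105278 - (-109 - 4*12)*(2 + (-5)² + 4*(-5))) + 78907) + 180986 = ((105278 - (-109 - 48)*(2 + 25 - 20)) + 78907) + 180986 = ((105278 - (-157)*7) + 78907) + 180986 = ((105278 - 1*(-1099)) + 78907) + 180986 = ((105278 + 1099) + 78907) + 180986 = (106377 + 78907) + 180986 = 185284 + 180986 = 366270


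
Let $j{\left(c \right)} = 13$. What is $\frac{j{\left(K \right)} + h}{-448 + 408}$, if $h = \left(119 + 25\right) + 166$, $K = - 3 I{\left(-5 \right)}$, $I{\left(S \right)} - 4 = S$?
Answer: $- \frac{323}{40} \approx -8.075$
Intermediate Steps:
$I{\left(S \right)} = 4 + S$
$K = 3$ ($K = - 3 \left(4 - 5\right) = \left(-3\right) \left(-1\right) = 3$)
$h = 310$ ($h = 144 + 166 = 310$)
$\frac{j{\left(K \right)} + h}{-448 + 408} = \frac{13 + 310}{-448 + 408} = \frac{323}{-40} = 323 \left(- \frac{1}{40}\right) = - \frac{323}{40}$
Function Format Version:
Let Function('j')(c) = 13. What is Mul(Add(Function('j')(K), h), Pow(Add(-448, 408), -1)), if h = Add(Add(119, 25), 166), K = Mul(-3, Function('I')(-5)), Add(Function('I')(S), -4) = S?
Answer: Rational(-323, 40) ≈ -8.0750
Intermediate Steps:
Function('I')(S) = Add(4, S)
K = 3 (K = Mul(-3, Add(4, -5)) = Mul(-3, -1) = 3)
h = 310 (h = Add(144, 166) = 310)
Mul(Add(Function('j')(K), h), Pow(Add(-448, 408), -1)) = Mul(Add(13, 310), Pow(Add(-448, 408), -1)) = Mul(323, Pow(-40, -1)) = Mul(323, Rational(-1, 40)) = Rational(-323, 40)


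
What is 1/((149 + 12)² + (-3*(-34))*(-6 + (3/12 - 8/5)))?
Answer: 10/251713 ≈ 3.9728e-5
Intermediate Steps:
1/((149 + 12)² + (-3*(-34))*(-6 + (3/12 - 8/5))) = 1/(161² + 102*(-6 + (3*(1/12) - 8*⅕))) = 1/(25921 + 102*(-6 + (¼ - 8/5))) = 1/(25921 + 102*(-6 - 27/20)) = 1/(25921 + 102*(-147/20)) = 1/(25921 - 7497/10) = 1/(251713/10) = 10/251713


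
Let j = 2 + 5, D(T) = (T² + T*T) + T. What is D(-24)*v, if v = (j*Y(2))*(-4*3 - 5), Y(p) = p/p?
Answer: -134232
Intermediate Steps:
Y(p) = 1
D(T) = T + 2*T² (D(T) = (T² + T²) + T = 2*T² + T = T + 2*T²)
j = 7
v = -119 (v = (7*1)*(-4*3 - 5) = 7*(-12 - 5) = 7*(-17) = -119)
D(-24)*v = -24*(1 + 2*(-24))*(-119) = -24*(1 - 48)*(-119) = -24*(-47)*(-119) = 1128*(-119) = -134232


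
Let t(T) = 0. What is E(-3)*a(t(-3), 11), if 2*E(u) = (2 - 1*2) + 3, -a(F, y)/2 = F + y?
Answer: -33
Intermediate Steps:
a(F, y) = -2*F - 2*y (a(F, y) = -2*(F + y) = -2*F - 2*y)
E(u) = 3/2 (E(u) = ((2 - 1*2) + 3)/2 = ((2 - 2) + 3)/2 = (0 + 3)/2 = (½)*3 = 3/2)
E(-3)*a(t(-3), 11) = 3*(-2*0 - 2*11)/2 = 3*(0 - 22)/2 = (3/2)*(-22) = -33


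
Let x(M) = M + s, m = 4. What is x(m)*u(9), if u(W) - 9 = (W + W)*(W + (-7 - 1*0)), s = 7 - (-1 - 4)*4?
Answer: 1395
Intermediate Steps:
s = 27 (s = 7 - (-5)*4 = 7 - 1*(-20) = 7 + 20 = 27)
u(W) = 9 + 2*W*(-7 + W) (u(W) = 9 + (W + W)*(W + (-7 - 1*0)) = 9 + (2*W)*(W + (-7 + 0)) = 9 + (2*W)*(W - 7) = 9 + (2*W)*(-7 + W) = 9 + 2*W*(-7 + W))
x(M) = 27 + M (x(M) = M + 27 = 27 + M)
x(m)*u(9) = (27 + 4)*(9 - 14*9 + 2*9²) = 31*(9 - 126 + 2*81) = 31*(9 - 126 + 162) = 31*45 = 1395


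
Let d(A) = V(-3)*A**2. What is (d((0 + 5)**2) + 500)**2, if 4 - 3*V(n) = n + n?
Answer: 60062500/9 ≈ 6.6736e+6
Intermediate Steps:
V(n) = 4/3 - 2*n/3 (V(n) = 4/3 - (n + n)/3 = 4/3 - 2*n/3)
d(A) = 10*A**2/3 (d(A) = (4/3 - 2/3*(-3))*A**2 = (4/3 + 2)*A**2 = 10*A**2/3)
(d((0 + 5)**2) + 500)**2 = (10*((0 + 5)**2)**2/3 + 500)**2 = (10*(5**2)**2/3 + 500)**2 = ((10/3)*25**2 + 500)**2 = ((10/3)*625 + 500)**2 = (6250/3 + 500)**2 = (7750/3)**2 = 60062500/9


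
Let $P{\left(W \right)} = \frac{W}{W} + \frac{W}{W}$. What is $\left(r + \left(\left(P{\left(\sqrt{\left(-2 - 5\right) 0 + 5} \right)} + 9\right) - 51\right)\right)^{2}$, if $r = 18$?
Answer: $484$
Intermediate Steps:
$P{\left(W \right)} = 2$ ($P{\left(W \right)} = 1 + 1 = 2$)
$\left(r + \left(\left(P{\left(\sqrt{\left(-2 - 5\right) 0 + 5} \right)} + 9\right) - 51\right)\right)^{2} = \left(18 + \left(\left(2 + 9\right) - 51\right)\right)^{2} = \left(18 + \left(11 - 51\right)\right)^{2} = \left(18 - 40\right)^{2} = \left(-22\right)^{2} = 484$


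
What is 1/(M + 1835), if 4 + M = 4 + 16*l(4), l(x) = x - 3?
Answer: 1/1851 ≈ 0.00054025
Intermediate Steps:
l(x) = -3 + x
M = 16 (M = -4 + (4 + 16*(-3 + 4)) = -4 + (4 + 16*1) = -4 + (4 + 16) = -4 + 20 = 16)
1/(M + 1835) = 1/(16 + 1835) = 1/1851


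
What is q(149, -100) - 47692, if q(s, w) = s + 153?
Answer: -47390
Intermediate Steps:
q(s, w) = 153 + s
q(149, -100) - 47692 = (153 + 149) - 47692 = 302 - 47692 = -47390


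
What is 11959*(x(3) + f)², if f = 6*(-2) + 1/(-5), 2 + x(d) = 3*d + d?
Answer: 1447039/25 ≈ 57882.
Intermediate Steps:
x(d) = -2 + 4*d (x(d) = -2 + (3*d + d) = -2 + 4*d)
f = -61/5 (f = -12 - ⅕ = -61/5 ≈ -12.200)
11959*(x(3) + f)² = 11959*((-2 + 4*3) - 61/5)² = 11959*((-2 + 12) - 61/5)² = 11959*(10 - 61/5)² = 11959*(-11/5)² = 11959*(121/25) = 1447039/25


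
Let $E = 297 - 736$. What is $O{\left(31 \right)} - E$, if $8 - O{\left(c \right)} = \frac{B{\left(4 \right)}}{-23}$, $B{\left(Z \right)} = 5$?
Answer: $\frac{10286}{23} \approx 447.22$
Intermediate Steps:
$E = -439$
$O{\left(c \right)} = \frac{189}{23}$ ($O{\left(c \right)} = 8 - \frac{5}{-23} = 8 - 5 \left(- \frac{1}{23}\right) = 8 - - \frac{5}{23} = 8 + \frac{5}{23} = \frac{189}{23}$)
$O{\left(31 \right)} - E = \frac{189}{23} - -439 = \frac{189}{23} + 439 = \frac{10286}{23}$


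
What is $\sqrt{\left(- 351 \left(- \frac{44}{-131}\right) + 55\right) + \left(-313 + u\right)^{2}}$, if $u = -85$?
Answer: $\frac{\sqrt{2717291735}}{131} \approx 397.92$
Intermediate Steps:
$\sqrt{\left(- 351 \left(- \frac{44}{-131}\right) + 55\right) + \left(-313 + u\right)^{2}} = \sqrt{\left(- 351 \left(- \frac{44}{-131}\right) + 55\right) + \left(-313 - 85\right)^{2}} = \sqrt{\left(- 351 \left(\left(-44\right) \left(- \frac{1}{131}\right)\right) + 55\right) + \left(-398\right)^{2}} = \sqrt{\left(\left(-351\right) \frac{44}{131} + 55\right) + 158404} = \sqrt{\left(- \frac{15444}{131} + 55\right) + 158404} = \sqrt{- \frac{8239}{131} + 158404} = \sqrt{\frac{20742685}{131}} = \frac{\sqrt{2717291735}}{131}$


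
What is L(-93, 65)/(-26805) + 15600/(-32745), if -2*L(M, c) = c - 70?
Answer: -11153063/23406126 ≈ -0.47650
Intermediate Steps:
L(M, c) = 35 - c/2 (L(M, c) = -(c - 70)/2 = -(-70 + c)/2 = 35 - c/2)
L(-93, 65)/(-26805) + 15600/(-32745) = (35 - 1/2*65)/(-26805) + 15600/(-32745) = (35 - 65/2)*(-1/26805) + 15600*(-1/32745) = (5/2)*(-1/26805) - 1040/2183 = -1/10722 - 1040/2183 = -11153063/23406126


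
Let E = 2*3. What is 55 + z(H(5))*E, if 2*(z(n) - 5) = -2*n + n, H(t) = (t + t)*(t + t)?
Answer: -215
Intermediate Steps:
H(t) = 4*t**2 (H(t) = (2*t)*(2*t) = 4*t**2)
z(n) = 5 - n/2 (z(n) = 5 + (-2*n + n)/2 = 5 + (-n)/2 = 5 - n/2)
E = 6
55 + z(H(5))*E = 55 + (5 - 2*5**2)*6 = 55 + (5 - 2*25)*6 = 55 + (5 - 1/2*100)*6 = 55 + (5 - 50)*6 = 55 - 45*6 = 55 - 270 = -215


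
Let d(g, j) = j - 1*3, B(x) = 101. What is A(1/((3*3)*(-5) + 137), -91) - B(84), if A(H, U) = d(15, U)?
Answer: -195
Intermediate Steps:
d(g, j) = -3 + j (d(g, j) = j - 3 = -3 + j)
A(H, U) = -3 + U
A(1/((3*3)*(-5) + 137), -91) - B(84) = (-3 - 91) - 1*101 = -94 - 101 = -195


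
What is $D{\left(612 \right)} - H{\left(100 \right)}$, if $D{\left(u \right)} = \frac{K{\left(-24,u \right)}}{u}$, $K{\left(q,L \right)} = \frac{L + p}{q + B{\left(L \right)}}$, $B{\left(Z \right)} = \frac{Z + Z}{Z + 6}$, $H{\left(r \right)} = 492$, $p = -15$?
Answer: $- \frac{227655121}{462672} \approx -492.04$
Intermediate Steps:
$B{\left(Z \right)} = \frac{2 Z}{6 + Z}$
$K{\left(q,L \right)} = \frac{-15 + L}{q + \frac{2 L}{6 + L}}$ ($K{\left(q,L \right)} = \frac{L - 15}{q + \frac{2 L}{6 + L}} = \frac{-15 + L}{q + \frac{2 L}{6 + L}}$)
$D{\left(u \right)} = \frac{\left(-15 + u\right) \left(6 + u\right)}{u \left(-144 - 22 u\right)}$ ($D{\left(u \right)} = \frac{\frac{1}{2 u - 24 \left(6 + u\right)} \left(-15 + u\right) \left(6 + u\right)}{u} = \frac{\frac{1}{2 u - \left(144 + 24 u\right)} \left(-15 + u\right) \left(6 + u\right)}{u} = \frac{\frac{1}{-144 - 22 u} \left(-15 + u\right) \left(6 + u\right)}{u} = \frac{\left(-15 + u\right) \left(6 + u\right)}{u \left(-144 - 22 u\right)}$)
$D{\left(612 \right)} - H{\left(100 \right)} = \frac{\left(-15 + 612\right) \left(6 + 612\right)}{2 \cdot 612 \left(-72 - 6732\right)} - 492 = \frac{1}{2} \cdot \frac{1}{612} \frac{1}{-72 - 6732} \cdot 597 \cdot 618 - 492 = \frac{1}{2} \cdot \frac{1}{612} \frac{1}{-6804} \cdot 597 \cdot 618 - 492 = \frac{1}{2} \cdot \frac{1}{612} \left(- \frac{1}{6804}\right) 597 \cdot 618 - 492 = - \frac{20497}{462672} - 492 = - \frac{227655121}{462672}$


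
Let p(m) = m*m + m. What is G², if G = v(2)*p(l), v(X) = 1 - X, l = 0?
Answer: 0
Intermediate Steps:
p(m) = m + m² (p(m) = m² + m = m + m²)
G = 0 (G = (1 - 1*2)*(0*(1 + 0)) = (1 - 2)*(0*1) = -1*0 = 0)
G² = 0² = 0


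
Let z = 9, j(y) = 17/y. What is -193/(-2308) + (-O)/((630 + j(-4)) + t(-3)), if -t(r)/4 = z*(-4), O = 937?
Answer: -8056137/7106332 ≈ -1.1337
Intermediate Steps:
t(r) = 144 (t(r) = -36*(-4) = -4*(-36) = 144)
-193/(-2308) + (-O)/((630 + j(-4)) + t(-3)) = -193/(-2308) + (-1*937)/((630 + 17/(-4)) + 144) = -193*(-1/2308) - 937/((630 + 17*(-¼)) + 144) = 193/2308 - 937/((630 - 17/4) + 144) = 193/2308 - 937/(2503/4 + 144) = 193/2308 - 937/3079/4 = 193/2308 - 937*4/3079 = 193/2308 - 3748/3079 = -8056137/7106332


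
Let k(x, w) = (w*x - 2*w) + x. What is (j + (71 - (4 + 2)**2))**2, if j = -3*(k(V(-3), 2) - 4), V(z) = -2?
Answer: 5929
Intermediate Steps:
k(x, w) = x - 2*w + w*x (k(x, w) = (-2*w + w*x) + x = x - 2*w + w*x)
j = 42 (j = -3*((-2 - 2*2 + 2*(-2)) - 4) = -3*((-2 - 4 - 4) - 4) = -3*(-10 - 4) = -3*(-14) = 42)
(j + (71 - (4 + 2)**2))**2 = (42 + (71 - (4 + 2)**2))**2 = (42 + (71 - 1*6**2))**2 = (42 + (71 - 1*36))**2 = (42 + (71 - 36))**2 = (42 + 35)**2 = 77**2 = 5929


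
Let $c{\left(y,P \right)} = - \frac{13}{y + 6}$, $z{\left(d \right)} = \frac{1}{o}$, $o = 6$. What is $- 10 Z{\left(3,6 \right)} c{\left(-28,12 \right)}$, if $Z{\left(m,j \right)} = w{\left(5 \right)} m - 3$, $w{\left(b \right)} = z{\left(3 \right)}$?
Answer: $\frac{325}{22} \approx 14.773$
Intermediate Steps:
$z{\left(d \right)} = \frac{1}{6}$
$w{\left(b \right)} = \frac{1}{6}$
$c{\left(y,P \right)} = - \frac{13}{6 + y}$
$Z{\left(m,j \right)} = -3 + \frac{m}{6}$ ($Z{\left(m,j \right)} = \frac{m}{6} - 3 = -3 + \frac{m}{6}$)
$- 10 Z{\left(3,6 \right)} c{\left(-28,12 \right)} = - 10 \left(-3 + \frac{1}{6} \cdot 3\right) \left(- \frac{13}{6 - 28}\right) = - 10 \left(-3 + \frac{1}{2}\right) \left(- \frac{13}{-22}\right) = - 10 \left(- \frac{5 \left(\left(-13\right) \left(- \frac{1}{22}\right)\right)}{2}\right) = - 10 \left(\left(- \frac{5}{2}\right) \frac{13}{22}\right) = \left(-10\right) \left(- \frac{65}{44}\right) = \frac{325}{22}$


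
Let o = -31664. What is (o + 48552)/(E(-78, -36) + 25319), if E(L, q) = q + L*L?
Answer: 16888/31367 ≈ 0.53840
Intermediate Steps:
E(L, q) = q + L²
(o + 48552)/(E(-78, -36) + 25319) = (-31664 + 48552)/((-36 + (-78)²) + 25319) = 16888/((-36 + 6084) + 25319) = 16888/(6048 + 25319) = 16888/31367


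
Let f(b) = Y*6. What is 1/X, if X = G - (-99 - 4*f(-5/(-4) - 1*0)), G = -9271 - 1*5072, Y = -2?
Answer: -1/14292 ≈ -6.9969e-5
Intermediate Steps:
f(b) = -12 (f(b) = -2*6 = -12)
G = -14343 (G = -9271 - 5072 = -14343)
X = -14292 (X = -14343 - (-99 - 4*(-12)) = -14343 - (-99 + 48) = -14343 - 1*(-51) = -14343 + 51 = -14292)
1/X = 1/(-14292) = -1/14292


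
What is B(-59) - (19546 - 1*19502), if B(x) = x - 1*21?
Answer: -124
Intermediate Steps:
B(x) = -21 + x (B(x) = x - 21 = -21 + x)
B(-59) - (19546 - 1*19502) = (-21 - 59) - (19546 - 1*19502) = -80 - (19546 - 19502) = -80 - 1*44 = -80 - 44 = -124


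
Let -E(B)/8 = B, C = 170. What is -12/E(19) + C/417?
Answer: 7711/15846 ≈ 0.48662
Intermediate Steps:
E(B) = -8*B
-12/E(19) + C/417 = -12/((-8*19)) + 170/417 = -12/(-152) + 170*(1/417) = -12*(-1/152) + 170/417 = 3/38 + 170/417 = 7711/15846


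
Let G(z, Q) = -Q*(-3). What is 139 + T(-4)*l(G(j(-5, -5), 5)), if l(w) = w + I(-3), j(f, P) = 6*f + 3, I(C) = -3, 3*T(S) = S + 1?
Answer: 127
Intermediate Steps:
T(S) = ⅓ + S/3 (T(S) = (S + 1)/3 = (1 + S)/3 = ⅓ + S/3)
j(f, P) = 3 + 6*f
G(z, Q) = 3*Q
l(w) = -3 + w (l(w) = w - 3 = -3 + w)
139 + T(-4)*l(G(j(-5, -5), 5)) = 139 + (⅓ + (⅓)*(-4))*(-3 + 3*5) = 139 + (⅓ - 4/3)*(-3 + 15) = 139 - 1*12 = 139 - 12 = 127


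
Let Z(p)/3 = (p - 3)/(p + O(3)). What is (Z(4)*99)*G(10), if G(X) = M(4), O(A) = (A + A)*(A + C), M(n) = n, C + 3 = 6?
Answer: 297/10 ≈ 29.700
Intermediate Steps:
C = 3 (C = -3 + 6 = 3)
O(A) = 2*A*(3 + A) (O(A) = (A + A)*(A + 3) = (2*A)*(3 + A) = 2*A*(3 + A))
G(X) = 4
Z(p) = 3*(-3 + p)/(36 + p) (Z(p) = 3*((p - 3)/(p + 2*3*(3 + 3))) = 3*((-3 + p)/(p + 2*3*6)) = 3*((-3 + p)/(p + 36)) = 3*((-3 + p)/(36 + p)) = 3*(-3 + p)/(36 + p))
(Z(4)*99)*G(10) = ((3*(-3 + 4)/(36 + 4))*99)*4 = ((3*1/40)*99)*4 = ((3*(1/40)*1)*99)*4 = ((3/40)*99)*4 = (297/40)*4 = 297/10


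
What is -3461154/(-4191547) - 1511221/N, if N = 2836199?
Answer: 3482167664759/11888061409853 ≈ 0.29291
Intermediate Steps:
-3461154/(-4191547) - 1511221/N = -3461154/(-4191547) - 1511221/2836199 = -3461154*(-1/4191547) - 1511221*1/2836199 = 3461154/4191547 - 1511221/2836199 = 3482167664759/11888061409853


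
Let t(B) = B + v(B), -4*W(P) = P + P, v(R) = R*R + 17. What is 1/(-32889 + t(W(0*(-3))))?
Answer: -1/32872 ≈ -3.0421e-5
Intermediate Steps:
v(R) = 17 + R² (v(R) = R² + 17 = 17 + R²)
W(P) = -P/2 (W(P) = -(P + P)/4 = -P/2)
t(B) = 17 + B + B² (t(B) = B + (17 + B²) = 17 + B + B²)
1/(-32889 + t(W(0*(-3)))) = 1/(-32889 + (17 - 0*(-3) + (-0*(-3))²)) = 1/(-32889 + (17 - ½*0 + (-½*0)²)) = 1/(-32889 + (17 + 0 + 0²)) = 1/(-32889 + (17 + 0 + 0)) = 1/(-32889 + 17) = 1/(-32872) = -1/32872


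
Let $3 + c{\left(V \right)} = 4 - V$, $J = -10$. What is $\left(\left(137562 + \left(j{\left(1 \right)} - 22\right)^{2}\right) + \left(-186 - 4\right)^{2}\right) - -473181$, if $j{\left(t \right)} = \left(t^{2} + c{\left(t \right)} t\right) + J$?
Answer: $647804$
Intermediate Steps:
$c{\left(V \right)} = 1 - V$ ($c{\left(V \right)} = -3 - \left(-4 + V\right) = 1 - V$)
$j{\left(t \right)} = -10 + t^{2} + t \left(1 - t\right)$ ($j{\left(t \right)} = \left(t^{2} + \left(1 - t\right) t\right) - 10 = \left(t^{2} + t \left(1 - t\right)\right) - 10 = -10 + t^{2} + t \left(1 - t\right)$)
$\left(\left(137562 + \left(j{\left(1 \right)} - 22\right)^{2}\right) + \left(-186 - 4\right)^{2}\right) - -473181 = \left(\left(137562 + \left(\left(-10 + 1\right) - 22\right)^{2}\right) + \left(-186 - 4\right)^{2}\right) - -473181 = \left(\left(137562 + \left(-9 - 22\right)^{2}\right) + \left(-190\right)^{2}\right) + 473181 = \left(\left(137562 + \left(-31\right)^{2}\right) + 36100\right) + 473181 = \left(\left(137562 + 961\right) + 36100\right) + 473181 = \left(138523 + 36100\right) + 473181 = 174623 + 473181 = 647804$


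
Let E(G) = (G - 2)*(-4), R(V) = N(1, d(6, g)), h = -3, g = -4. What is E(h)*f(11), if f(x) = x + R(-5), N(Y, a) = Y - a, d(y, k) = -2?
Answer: 280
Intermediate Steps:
R(V) = 3 (R(V) = 1 - 1*(-2) = 1 + 2 = 3)
E(G) = 8 - 4*G (E(G) = (-2 + G)*(-4) = 8 - 4*G)
f(x) = 3 + x (f(x) = x + 3 = 3 + x)
E(h)*f(11) = (8 - 4*(-3))*(3 + 11) = (8 + 12)*14 = 20*14 = 280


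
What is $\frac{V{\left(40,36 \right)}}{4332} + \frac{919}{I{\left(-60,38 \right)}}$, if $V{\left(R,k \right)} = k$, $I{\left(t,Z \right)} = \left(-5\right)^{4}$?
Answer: $\frac{333634}{225625} \approx 1.4787$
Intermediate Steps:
$I{\left(t,Z \right)} = 625$
$\frac{V{\left(40,36 \right)}}{4332} + \frac{919}{I{\left(-60,38 \right)}} = \frac{36}{4332} + \frac{919}{625} = 36 \cdot \frac{1}{4332} + 919 \cdot \frac{1}{625} = \frac{3}{361} + \frac{919}{625} = \frac{333634}{225625}$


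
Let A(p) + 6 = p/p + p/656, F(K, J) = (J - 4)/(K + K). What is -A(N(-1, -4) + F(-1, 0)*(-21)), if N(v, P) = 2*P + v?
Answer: 3331/656 ≈ 5.0777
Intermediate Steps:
F(K, J) = (-4 + J)/(2*K) (F(K, J) = (-4 + J)/((2*K)) = (-4 + J)*(1/(2*K)) = (-4 + J)/(2*K))
N(v, P) = v + 2*P
A(p) = -5 + p/656 (A(p) = -6 + (p/p + p/656) = -6 + (1 + p*(1/656)) = -6 + (1 + p/656) = -5 + p/656)
-A(N(-1, -4) + F(-1, 0)*(-21)) = -(-5 + ((-1 + 2*(-4)) + ((½)*(-4 + 0)/(-1))*(-21))/656) = -(-5 + ((-1 - 8) + ((½)*(-1)*(-4))*(-21))/656) = -(-5 + (-9 + 2*(-21))/656) = -(-5 + (-9 - 42)/656) = -(-5 + (1/656)*(-51)) = -(-5 - 51/656) = -1*(-3331/656) = 3331/656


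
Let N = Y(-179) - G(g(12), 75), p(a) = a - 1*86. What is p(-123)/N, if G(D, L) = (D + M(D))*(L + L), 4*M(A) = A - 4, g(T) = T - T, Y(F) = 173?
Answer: -11/17 ≈ -0.64706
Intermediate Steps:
g(T) = 0
M(A) = -1 + A/4 (M(A) = (A - 4)/4 = (-4 + A)/4 = -1 + A/4)
p(a) = -86 + a (p(a) = a - 86 = -86 + a)
G(D, L) = 2*L*(-1 + 5*D/4) (G(D, L) = (D + (-1 + D/4))*(L + L) = (-1 + 5*D/4)*(2*L) = 2*L*(-1 + 5*D/4))
N = 323 (N = 173 - 75*(-4 + 5*0)/2 = 173 - 75*(-4 + 0)/2 = 173 - 75*(-4)/2 = 173 - 1*(-150) = 173 + 150 = 323)
p(-123)/N = (-86 - 123)/323 = -209*1/323 = -11/17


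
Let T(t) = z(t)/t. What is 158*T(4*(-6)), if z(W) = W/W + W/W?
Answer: -79/6 ≈ -13.167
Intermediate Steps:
z(W) = 2 (z(W) = 1 + 1 = 2)
T(t) = 2/t
158*T(4*(-6)) = 158*(2/((4*(-6)))) = 158*(2/(-24)) = 158*(2*(-1/24)) = 158*(-1/12) = -79/6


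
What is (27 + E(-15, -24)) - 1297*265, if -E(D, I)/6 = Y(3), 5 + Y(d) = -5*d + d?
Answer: -343576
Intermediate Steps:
Y(d) = -5 - 4*d (Y(d) = -5 + (-5*d + d) = -5 - 4*d)
E(D, I) = 102 (E(D, I) = -6*(-5 - 4*3) = -6*(-5 - 12) = -6*(-17) = 102)
(27 + E(-15, -24)) - 1297*265 = (27 + 102) - 1297*265 = 129 - 343705 = -343576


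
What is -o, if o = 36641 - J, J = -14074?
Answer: -50715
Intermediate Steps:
o = 50715 (o = 36641 - 1*(-14074) = 36641 + 14074 = 50715)
-o = -1*50715 = -50715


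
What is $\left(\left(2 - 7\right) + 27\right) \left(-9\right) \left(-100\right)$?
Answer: $19800$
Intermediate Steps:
$\left(\left(2 - 7\right) + 27\right) \left(-9\right) \left(-100\right) = \left(-5 + 27\right) \left(-9\right) \left(-100\right) = 22 \left(-9\right) \left(-100\right) = \left(-198\right) \left(-100\right) = 19800$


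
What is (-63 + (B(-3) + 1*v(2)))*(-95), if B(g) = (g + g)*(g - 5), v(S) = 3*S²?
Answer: 285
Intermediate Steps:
B(g) = 2*g*(-5 + g) (B(g) = (2*g)*(-5 + g) = 2*g*(-5 + g))
(-63 + (B(-3) + 1*v(2)))*(-95) = (-63 + (2*(-3)*(-5 - 3) + 1*(3*2²)))*(-95) = (-63 + (2*(-3)*(-8) + 1*(3*4)))*(-95) = (-63 + (48 + 1*12))*(-95) = (-63 + (48 + 12))*(-95) = (-63 + 60)*(-95) = -3*(-95) = 285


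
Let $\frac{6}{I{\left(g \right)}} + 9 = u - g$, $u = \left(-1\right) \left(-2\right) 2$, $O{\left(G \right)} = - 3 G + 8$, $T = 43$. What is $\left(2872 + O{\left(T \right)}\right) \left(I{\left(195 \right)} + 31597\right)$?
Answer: $\frac{8692326447}{100} \approx 8.6923 \cdot 10^{7}$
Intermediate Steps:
$O{\left(G \right)} = 8 - 3 G$
$u = 4$ ($u = 2 \cdot 2 = 4$)
$I{\left(g \right)} = \frac{6}{-5 - g}$ ($I{\left(g \right)} = \frac{6}{-9 - \left(-4 + g\right)} = \frac{6}{-5 - g}$)
$\left(2872 + O{\left(T \right)}\right) \left(I{\left(195 \right)} + 31597\right) = \left(2872 + \left(8 - 129\right)\right) \left(- \frac{6}{5 + 195} + 31597\right) = \left(2872 + \left(8 - 129\right)\right) \left(- \frac{6}{200} + 31597\right) = \left(2872 - 121\right) \left(\left(-6\right) \frac{1}{200} + 31597\right) = 2751 \left(- \frac{3}{100} + 31597\right) = 2751 \cdot \frac{3159697}{100} = \frac{8692326447}{100}$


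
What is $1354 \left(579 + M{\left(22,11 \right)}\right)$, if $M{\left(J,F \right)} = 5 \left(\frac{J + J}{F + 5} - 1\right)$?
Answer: $\frac{1591627}{2} \approx 7.9581 \cdot 10^{5}$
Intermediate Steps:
$M{\left(J,F \right)} = -5 + \frac{10 J}{5 + F}$ ($M{\left(J,F \right)} = 5 \left(\frac{2 J}{5 + F} - 1\right) = 5 \left(-1 + \frac{2 J}{5 + F}\right) = -5 + \frac{10 J}{5 + F}$)
$1354 \left(579 + M{\left(22,11 \right)}\right) = 1354 \left(579 + \frac{5 \left(-5 - 11 + 2 \cdot 22\right)}{5 + 11}\right) = 1354 \left(579 + \frac{5 \left(-5 - 11 + 44\right)}{16}\right) = 1354 \left(579 + 5 \cdot \frac{1}{16} \cdot 28\right) = 1354 \left(579 + \frac{35}{4}\right) = 1354 \cdot \frac{2351}{4} = \frac{1591627}{2}$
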